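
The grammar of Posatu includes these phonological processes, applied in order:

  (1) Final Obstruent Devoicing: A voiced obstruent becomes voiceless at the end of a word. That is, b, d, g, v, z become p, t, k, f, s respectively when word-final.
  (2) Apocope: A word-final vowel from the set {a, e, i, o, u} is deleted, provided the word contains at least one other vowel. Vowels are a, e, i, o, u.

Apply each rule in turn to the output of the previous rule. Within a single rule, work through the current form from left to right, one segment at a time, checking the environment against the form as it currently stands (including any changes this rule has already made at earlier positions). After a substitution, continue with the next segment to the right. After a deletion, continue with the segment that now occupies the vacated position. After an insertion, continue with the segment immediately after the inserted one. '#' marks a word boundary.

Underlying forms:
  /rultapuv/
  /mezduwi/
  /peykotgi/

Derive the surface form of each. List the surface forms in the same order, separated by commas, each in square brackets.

[rultapuf], [mezduw], [peykotg]

/rultapuv/:
  (1) Final Obstruent Devoicing: [rultapuv] → [rultapuf]
  (2) Apocope: no change — [rultapuf]
/mezduwi/:
  (1) Final Obstruent Devoicing: no change — [mezduwi]
  (2) Apocope: [mezduwi] → [mezduw]
/peykotgi/:
  (1) Final Obstruent Devoicing: no change — [peykotgi]
  (2) Apocope: [peykotgi] → [peykotg]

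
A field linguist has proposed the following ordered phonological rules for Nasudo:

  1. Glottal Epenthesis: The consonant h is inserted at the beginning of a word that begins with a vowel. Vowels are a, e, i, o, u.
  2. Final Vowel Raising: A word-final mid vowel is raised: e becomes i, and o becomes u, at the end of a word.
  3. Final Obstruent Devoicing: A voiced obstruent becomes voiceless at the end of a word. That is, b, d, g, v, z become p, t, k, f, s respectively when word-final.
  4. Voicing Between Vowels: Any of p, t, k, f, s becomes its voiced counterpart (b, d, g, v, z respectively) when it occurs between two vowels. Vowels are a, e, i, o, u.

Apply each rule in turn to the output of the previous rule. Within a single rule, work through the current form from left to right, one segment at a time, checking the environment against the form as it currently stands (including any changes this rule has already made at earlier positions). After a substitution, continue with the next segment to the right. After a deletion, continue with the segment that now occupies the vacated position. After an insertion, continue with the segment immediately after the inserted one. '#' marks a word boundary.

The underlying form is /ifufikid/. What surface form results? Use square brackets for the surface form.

[hivuvigit]

1 Glottal Epenthesis: [ifufikid] → [hifufikid]
2 Final Vowel Raising: no change — [hifufikid]
3 Final Obstruent Devoicing: [hifufikid] → [hifufikit]
4 Voicing Between Vowels: [hifufikit] → [hivuvigit]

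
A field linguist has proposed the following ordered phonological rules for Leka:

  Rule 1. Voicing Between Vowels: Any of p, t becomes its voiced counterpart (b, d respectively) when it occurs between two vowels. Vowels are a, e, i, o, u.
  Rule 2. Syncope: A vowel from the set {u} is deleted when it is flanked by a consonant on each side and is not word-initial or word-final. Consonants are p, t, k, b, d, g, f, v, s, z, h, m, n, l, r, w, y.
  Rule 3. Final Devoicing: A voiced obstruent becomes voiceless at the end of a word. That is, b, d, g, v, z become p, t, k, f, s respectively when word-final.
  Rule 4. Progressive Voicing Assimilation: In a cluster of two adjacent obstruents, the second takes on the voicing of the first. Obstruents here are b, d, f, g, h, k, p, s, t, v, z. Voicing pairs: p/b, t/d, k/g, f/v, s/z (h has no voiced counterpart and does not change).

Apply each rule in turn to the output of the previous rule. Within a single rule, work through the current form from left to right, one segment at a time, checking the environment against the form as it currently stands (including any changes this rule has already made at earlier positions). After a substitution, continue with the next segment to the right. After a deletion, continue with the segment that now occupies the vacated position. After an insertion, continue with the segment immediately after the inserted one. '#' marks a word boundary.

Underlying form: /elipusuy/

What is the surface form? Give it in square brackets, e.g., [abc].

Rule 1 Voicing Between Vowels: [elipusuy] → [elibusuy]
Rule 2 Syncope: [elibusuy] → [elibsy]
Rule 3 Final Devoicing: no change — [elibsy]
Rule 4 Progressive Voicing Assimilation: [elibsy] → [elibzy]

[elibzy]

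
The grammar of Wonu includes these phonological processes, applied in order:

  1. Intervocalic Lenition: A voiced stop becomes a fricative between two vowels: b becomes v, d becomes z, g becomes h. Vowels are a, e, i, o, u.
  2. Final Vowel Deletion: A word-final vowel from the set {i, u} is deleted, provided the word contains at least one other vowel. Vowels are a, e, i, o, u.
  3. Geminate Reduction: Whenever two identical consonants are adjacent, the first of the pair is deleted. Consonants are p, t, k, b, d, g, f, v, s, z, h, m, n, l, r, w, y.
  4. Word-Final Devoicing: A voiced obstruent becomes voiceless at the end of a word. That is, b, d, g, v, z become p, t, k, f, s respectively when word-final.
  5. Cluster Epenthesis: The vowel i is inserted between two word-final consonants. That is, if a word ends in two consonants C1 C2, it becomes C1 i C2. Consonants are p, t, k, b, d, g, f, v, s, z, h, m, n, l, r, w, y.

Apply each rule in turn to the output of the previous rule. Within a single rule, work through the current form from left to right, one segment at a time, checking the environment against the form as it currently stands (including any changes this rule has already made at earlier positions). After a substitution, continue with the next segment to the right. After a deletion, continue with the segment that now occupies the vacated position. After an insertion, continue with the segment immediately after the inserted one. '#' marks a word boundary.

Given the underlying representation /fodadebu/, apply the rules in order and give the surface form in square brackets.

[fozazef]

1 Intervocalic Lenition: [fodadebu] → [fozazevu]
2 Final Vowel Deletion: [fozazevu] → [fozazev]
3 Geminate Reduction: no change — [fozazev]
4 Word-Final Devoicing: [fozazev] → [fozazef]
5 Cluster Epenthesis: no change — [fozazef]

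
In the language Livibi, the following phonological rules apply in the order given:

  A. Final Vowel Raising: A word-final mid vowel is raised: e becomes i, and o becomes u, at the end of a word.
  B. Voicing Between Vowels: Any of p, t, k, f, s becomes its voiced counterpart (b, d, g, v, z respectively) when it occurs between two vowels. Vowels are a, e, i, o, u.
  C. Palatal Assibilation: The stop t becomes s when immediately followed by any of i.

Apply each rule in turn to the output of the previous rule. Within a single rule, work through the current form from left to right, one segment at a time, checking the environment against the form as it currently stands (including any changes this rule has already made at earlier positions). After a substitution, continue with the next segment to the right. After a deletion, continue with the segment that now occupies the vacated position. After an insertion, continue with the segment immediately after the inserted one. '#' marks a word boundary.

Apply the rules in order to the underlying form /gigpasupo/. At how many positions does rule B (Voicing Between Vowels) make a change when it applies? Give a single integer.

2

A Final Vowel Raising: [gigpasupo] → [gigpasupu]
B Voicing Between Vowels: [gigpasupu] → [gigpazubu]
C Palatal Assibilation: no change — [gigpazubu]
Rule B changed 2 position(s).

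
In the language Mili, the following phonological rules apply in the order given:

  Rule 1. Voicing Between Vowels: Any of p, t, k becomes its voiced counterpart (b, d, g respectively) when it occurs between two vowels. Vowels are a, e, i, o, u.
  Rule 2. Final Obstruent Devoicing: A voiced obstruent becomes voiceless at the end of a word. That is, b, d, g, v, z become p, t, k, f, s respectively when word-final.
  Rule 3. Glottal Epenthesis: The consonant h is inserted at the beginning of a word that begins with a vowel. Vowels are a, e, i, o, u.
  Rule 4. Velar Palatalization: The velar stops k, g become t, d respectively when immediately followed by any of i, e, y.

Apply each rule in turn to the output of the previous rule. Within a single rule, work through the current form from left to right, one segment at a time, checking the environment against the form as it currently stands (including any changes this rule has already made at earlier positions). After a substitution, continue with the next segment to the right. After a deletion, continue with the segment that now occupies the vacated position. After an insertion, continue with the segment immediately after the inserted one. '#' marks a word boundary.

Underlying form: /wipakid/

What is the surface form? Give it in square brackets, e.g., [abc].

[wibadit]

Rule 1 Voicing Between Vowels: [wipakid] → [wibagid]
Rule 2 Final Obstruent Devoicing: [wibagid] → [wibagit]
Rule 3 Glottal Epenthesis: no change — [wibagit]
Rule 4 Velar Palatalization: [wibagit] → [wibadit]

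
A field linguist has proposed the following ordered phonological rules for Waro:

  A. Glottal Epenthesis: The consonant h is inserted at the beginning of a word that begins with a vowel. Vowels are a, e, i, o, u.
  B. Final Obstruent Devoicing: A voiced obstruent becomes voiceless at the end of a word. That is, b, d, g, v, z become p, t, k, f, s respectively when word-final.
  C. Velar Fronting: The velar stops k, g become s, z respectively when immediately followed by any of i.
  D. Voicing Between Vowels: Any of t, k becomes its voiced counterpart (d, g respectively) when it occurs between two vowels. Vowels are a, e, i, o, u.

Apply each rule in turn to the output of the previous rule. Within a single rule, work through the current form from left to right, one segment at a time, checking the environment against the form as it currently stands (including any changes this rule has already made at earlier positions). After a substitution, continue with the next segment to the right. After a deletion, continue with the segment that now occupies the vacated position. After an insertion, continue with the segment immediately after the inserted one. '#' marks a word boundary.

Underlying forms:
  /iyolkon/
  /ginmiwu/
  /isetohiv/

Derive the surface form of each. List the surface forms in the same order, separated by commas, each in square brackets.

/iyolkon/:
  A Glottal Epenthesis: [iyolkon] → [hiyolkon]
  B Final Obstruent Devoicing: no change — [hiyolkon]
  C Velar Fronting: no change — [hiyolkon]
  D Voicing Between Vowels: no change — [hiyolkon]
/ginmiwu/:
  A Glottal Epenthesis: no change — [ginmiwu]
  B Final Obstruent Devoicing: no change — [ginmiwu]
  C Velar Fronting: [ginmiwu] → [zinmiwu]
  D Voicing Between Vowels: no change — [zinmiwu]
/isetohiv/:
  A Glottal Epenthesis: [isetohiv] → [hisetohiv]
  B Final Obstruent Devoicing: [hisetohiv] → [hisetohif]
  C Velar Fronting: no change — [hisetohif]
  D Voicing Between Vowels: [hisetohif] → [hisedohif]

[hiyolkon], [zinmiwu], [hisedohif]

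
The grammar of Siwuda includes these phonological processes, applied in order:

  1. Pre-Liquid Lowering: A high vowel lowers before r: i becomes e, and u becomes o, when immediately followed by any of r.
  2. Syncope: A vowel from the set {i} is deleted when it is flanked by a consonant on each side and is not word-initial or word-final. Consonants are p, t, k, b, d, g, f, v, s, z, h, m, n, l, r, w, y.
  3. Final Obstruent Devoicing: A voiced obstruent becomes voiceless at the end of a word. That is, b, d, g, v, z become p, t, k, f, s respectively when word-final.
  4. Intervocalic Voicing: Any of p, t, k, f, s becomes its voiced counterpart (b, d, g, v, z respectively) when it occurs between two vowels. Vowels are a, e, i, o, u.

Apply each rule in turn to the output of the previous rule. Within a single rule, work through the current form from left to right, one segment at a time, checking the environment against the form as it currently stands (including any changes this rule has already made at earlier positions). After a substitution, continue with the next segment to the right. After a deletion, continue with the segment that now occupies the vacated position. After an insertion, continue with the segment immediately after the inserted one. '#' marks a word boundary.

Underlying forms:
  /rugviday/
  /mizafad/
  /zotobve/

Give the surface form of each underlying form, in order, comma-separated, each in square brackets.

/rugviday/:
  1 Pre-Liquid Lowering: no change — [rugviday]
  2 Syncope: [rugviday] → [rugvday]
  3 Final Obstruent Devoicing: no change — [rugvday]
  4 Intervocalic Voicing: no change — [rugvday]
/mizafad/:
  1 Pre-Liquid Lowering: no change — [mizafad]
  2 Syncope: [mizafad] → [mzafad]
  3 Final Obstruent Devoicing: [mzafad] → [mzafat]
  4 Intervocalic Voicing: [mzafat] → [mzavat]
/zotobve/:
  1 Pre-Liquid Lowering: no change — [zotobve]
  2 Syncope: no change — [zotobve]
  3 Final Obstruent Devoicing: no change — [zotobve]
  4 Intervocalic Voicing: [zotobve] → [zodobve]

[rugvday], [mzavat], [zodobve]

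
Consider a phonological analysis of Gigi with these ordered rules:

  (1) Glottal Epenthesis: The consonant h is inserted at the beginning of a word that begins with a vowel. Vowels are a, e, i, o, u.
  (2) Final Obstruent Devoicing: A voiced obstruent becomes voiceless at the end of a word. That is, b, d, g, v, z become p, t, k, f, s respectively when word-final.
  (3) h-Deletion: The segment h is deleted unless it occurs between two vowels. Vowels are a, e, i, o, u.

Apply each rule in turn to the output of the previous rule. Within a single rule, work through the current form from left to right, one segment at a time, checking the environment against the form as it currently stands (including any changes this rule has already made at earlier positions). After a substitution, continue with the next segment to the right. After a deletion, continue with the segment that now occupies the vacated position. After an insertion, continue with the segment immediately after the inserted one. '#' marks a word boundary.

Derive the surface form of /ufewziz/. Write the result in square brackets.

[ufewzis]

(1) Glottal Epenthesis: [ufewziz] → [hufewziz]
(2) Final Obstruent Devoicing: [hufewziz] → [hufewzis]
(3) h-Deletion: [hufewzis] → [ufewzis]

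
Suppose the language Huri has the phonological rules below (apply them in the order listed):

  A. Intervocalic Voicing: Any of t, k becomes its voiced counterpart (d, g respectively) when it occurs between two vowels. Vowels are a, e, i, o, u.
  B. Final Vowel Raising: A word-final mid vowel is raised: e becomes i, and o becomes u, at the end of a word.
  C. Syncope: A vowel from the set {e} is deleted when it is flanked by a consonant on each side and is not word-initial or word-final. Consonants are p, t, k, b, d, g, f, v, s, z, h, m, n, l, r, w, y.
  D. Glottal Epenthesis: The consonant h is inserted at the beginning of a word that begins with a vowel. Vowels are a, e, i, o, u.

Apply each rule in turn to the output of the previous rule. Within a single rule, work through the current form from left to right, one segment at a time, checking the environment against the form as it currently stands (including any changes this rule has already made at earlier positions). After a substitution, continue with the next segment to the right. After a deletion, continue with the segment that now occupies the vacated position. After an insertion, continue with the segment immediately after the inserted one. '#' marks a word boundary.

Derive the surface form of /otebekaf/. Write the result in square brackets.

[hodbgaf]

A Intervocalic Voicing: [otebekaf] → [odebegaf]
B Final Vowel Raising: no change — [odebegaf]
C Syncope: [odebegaf] → [odbgaf]
D Glottal Epenthesis: [odbgaf] → [hodbgaf]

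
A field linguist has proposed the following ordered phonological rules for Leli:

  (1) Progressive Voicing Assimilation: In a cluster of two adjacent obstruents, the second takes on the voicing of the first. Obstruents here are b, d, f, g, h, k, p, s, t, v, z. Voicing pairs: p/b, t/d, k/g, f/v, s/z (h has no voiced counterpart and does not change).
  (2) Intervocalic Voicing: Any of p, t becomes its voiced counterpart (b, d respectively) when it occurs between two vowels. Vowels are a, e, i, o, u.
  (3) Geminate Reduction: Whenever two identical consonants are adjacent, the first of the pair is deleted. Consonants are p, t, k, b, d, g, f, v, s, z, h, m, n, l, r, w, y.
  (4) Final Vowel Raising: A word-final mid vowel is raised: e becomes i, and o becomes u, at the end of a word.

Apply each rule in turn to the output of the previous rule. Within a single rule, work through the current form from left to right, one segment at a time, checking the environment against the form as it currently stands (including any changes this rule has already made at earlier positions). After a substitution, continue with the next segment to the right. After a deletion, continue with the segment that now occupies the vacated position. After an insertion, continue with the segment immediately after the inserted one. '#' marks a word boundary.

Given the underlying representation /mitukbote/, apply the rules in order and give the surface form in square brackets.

(1) Progressive Voicing Assimilation: [mitukbote] → [mitukpote]
(2) Intervocalic Voicing: [mitukpote] → [midukpode]
(3) Geminate Reduction: no change — [midukpode]
(4) Final Vowel Raising: [midukpode] → [midukpodi]

[midukpodi]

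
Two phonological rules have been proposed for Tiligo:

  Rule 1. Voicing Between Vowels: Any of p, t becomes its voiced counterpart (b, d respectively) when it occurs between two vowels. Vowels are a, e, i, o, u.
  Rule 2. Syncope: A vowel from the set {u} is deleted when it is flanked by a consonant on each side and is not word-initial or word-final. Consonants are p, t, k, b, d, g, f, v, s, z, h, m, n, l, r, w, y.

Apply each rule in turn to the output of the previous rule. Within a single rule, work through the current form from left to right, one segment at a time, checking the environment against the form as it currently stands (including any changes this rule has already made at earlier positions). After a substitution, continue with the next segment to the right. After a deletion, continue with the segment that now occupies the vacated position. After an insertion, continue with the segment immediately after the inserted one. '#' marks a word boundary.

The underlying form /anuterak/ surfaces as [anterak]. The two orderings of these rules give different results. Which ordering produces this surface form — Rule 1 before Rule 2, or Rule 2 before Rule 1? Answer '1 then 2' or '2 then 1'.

Order 1 then 2:
  1 Voicing Between Vowels: [anuterak] → [anuderak]
  2 Syncope: [anuderak] → [anderak]
  result: [anderak]
Order 2 then 1:
  2 Syncope: [anuterak] → [anterak]
  1 Voicing Between Vowels: no change — [anterak]
  result: [anterak]

2 then 1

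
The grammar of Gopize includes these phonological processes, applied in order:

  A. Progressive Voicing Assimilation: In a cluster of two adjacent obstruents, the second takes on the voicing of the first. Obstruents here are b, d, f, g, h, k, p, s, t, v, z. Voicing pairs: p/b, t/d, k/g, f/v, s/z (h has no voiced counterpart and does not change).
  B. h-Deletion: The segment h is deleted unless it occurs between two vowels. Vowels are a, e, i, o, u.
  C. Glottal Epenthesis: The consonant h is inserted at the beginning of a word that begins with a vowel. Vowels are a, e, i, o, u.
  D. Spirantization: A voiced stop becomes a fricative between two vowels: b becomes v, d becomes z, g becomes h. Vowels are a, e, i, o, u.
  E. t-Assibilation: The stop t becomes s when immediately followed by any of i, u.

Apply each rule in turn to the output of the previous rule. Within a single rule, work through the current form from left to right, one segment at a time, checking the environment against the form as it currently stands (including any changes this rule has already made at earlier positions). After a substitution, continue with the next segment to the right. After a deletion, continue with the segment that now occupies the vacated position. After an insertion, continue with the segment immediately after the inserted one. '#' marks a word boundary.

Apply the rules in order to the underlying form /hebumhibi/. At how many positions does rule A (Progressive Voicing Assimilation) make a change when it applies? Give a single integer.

A Progressive Voicing Assimilation: no change — [hebumhibi]
B h-Deletion: [hebumhibi] → [ebumibi]
C Glottal Epenthesis: [ebumibi] → [hebumibi]
D Spirantization: [hebumibi] → [hevumivi]
E t-Assibilation: no change — [hevumivi]
Rule A changed 0 position(s).

0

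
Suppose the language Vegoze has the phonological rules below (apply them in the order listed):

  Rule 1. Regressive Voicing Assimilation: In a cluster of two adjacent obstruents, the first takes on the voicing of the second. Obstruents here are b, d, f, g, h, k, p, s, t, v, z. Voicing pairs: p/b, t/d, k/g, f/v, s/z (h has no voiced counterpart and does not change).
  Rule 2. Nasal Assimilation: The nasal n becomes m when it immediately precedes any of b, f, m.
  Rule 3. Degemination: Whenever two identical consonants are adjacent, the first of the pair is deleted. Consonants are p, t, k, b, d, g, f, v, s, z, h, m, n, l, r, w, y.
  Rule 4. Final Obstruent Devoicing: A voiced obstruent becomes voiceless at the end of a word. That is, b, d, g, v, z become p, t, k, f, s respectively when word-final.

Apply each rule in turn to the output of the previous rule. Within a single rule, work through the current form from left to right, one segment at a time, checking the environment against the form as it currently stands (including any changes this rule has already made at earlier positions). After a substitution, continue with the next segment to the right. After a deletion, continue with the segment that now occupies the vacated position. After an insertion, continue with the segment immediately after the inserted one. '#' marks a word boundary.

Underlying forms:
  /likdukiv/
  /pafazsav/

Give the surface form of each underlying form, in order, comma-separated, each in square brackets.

/likdukiv/:
  Rule 1 Regressive Voicing Assimilation: [likdukiv] → [ligdukiv]
  Rule 2 Nasal Assimilation: no change — [ligdukiv]
  Rule 3 Degemination: no change — [ligdukiv]
  Rule 4 Final Obstruent Devoicing: [ligdukiv] → [ligdukif]
/pafazsav/:
  Rule 1 Regressive Voicing Assimilation: [pafazsav] → [pafassav]
  Rule 2 Nasal Assimilation: no change — [pafassav]
  Rule 3 Degemination: [pafassav] → [pafasav]
  Rule 4 Final Obstruent Devoicing: [pafasav] → [pafasaf]

[ligdukif], [pafasaf]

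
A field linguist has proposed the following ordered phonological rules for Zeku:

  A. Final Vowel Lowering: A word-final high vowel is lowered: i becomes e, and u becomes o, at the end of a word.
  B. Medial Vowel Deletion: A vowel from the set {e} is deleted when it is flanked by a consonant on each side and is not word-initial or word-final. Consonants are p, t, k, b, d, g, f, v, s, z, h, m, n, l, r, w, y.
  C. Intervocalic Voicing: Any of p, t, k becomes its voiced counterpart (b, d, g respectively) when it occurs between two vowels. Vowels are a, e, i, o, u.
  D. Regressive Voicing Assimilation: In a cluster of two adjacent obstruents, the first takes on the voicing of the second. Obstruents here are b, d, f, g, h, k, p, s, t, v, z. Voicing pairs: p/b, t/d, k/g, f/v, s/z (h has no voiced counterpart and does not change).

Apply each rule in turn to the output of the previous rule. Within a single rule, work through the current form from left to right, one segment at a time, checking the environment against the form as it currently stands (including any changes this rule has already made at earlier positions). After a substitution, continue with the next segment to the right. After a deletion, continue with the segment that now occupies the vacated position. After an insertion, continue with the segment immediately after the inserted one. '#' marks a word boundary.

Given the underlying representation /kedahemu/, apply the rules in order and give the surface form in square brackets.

A Final Vowel Lowering: [kedahemu] → [kedahemo]
B Medial Vowel Deletion: [kedahemo] → [kdahmo]
C Intervocalic Voicing: no change — [kdahmo]
D Regressive Voicing Assimilation: [kdahmo] → [gdahmo]

[gdahmo]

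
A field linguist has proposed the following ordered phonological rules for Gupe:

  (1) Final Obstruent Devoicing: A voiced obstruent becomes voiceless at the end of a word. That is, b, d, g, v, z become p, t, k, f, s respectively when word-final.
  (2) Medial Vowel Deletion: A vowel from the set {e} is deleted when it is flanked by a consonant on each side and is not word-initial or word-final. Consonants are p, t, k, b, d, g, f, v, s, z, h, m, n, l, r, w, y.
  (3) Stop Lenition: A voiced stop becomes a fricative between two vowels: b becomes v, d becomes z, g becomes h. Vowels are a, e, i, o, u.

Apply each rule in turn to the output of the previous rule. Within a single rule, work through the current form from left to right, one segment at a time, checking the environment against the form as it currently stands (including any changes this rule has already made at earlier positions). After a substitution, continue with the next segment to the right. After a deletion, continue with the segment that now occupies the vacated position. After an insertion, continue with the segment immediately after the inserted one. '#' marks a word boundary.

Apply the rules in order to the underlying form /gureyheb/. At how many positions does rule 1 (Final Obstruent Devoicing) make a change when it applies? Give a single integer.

1

(1) Final Obstruent Devoicing: [gureyheb] → [gureyhep]
(2) Medial Vowel Deletion: [gureyhep] → [guryhp]
(3) Stop Lenition: no change — [guryhp]
Rule 1 changed 1 position(s).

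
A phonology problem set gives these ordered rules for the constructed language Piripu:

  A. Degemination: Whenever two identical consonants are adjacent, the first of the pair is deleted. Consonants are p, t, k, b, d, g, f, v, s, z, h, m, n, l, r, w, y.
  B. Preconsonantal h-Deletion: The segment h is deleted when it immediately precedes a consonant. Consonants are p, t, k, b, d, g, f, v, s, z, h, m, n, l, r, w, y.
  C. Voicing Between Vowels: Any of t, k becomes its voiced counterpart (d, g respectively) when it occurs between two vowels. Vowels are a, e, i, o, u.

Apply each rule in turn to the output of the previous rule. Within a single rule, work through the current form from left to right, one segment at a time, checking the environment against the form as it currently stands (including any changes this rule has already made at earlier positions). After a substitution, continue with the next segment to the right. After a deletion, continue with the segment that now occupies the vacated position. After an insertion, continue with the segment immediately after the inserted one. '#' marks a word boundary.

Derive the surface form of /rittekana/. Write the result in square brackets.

[ridegana]

A Degemination: [rittekana] → [ritekana]
B Preconsonantal h-Deletion: no change — [ritekana]
C Voicing Between Vowels: [ritekana] → [ridegana]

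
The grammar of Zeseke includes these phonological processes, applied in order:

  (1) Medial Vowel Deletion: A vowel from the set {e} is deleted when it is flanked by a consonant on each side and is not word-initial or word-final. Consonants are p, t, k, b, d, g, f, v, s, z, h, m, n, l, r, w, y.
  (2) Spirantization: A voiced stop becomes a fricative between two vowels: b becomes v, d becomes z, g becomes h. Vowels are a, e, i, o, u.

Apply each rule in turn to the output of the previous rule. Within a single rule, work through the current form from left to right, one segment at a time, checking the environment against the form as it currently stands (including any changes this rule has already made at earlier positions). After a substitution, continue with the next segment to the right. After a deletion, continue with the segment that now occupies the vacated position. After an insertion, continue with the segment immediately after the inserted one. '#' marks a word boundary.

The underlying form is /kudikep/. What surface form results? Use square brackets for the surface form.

[kuzikp]

(1) Medial Vowel Deletion: [kudikep] → [kudikp]
(2) Spirantization: [kudikp] → [kuzikp]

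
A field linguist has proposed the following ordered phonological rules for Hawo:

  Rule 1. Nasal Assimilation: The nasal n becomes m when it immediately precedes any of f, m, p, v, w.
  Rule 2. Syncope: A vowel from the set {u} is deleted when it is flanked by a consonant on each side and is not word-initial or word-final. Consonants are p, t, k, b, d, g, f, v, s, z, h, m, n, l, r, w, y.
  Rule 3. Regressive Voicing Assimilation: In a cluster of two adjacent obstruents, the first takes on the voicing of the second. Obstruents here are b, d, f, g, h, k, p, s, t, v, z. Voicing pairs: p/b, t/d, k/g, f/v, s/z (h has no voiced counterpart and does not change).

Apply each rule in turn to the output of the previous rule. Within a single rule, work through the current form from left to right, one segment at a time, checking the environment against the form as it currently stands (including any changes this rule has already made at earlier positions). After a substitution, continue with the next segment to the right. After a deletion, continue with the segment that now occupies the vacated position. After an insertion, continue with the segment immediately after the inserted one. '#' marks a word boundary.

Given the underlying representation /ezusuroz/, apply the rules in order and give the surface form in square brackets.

Rule 1 Nasal Assimilation: no change — [ezusuroz]
Rule 2 Syncope: [ezusuroz] → [ezsroz]
Rule 3 Regressive Voicing Assimilation: [ezsroz] → [essroz]

[essroz]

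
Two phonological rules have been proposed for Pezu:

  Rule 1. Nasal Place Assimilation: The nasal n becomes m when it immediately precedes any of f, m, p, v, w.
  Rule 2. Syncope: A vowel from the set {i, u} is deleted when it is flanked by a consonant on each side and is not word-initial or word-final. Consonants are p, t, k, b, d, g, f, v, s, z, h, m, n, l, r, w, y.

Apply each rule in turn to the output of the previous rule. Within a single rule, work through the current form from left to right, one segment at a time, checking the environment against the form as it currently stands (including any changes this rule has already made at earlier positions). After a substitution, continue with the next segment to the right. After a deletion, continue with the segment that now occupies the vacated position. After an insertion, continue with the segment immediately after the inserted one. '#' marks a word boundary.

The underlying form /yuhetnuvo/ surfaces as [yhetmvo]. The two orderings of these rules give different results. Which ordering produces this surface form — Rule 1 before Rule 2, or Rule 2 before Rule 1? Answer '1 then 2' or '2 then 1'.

Order 1 then 2:
  1 Nasal Place Assimilation: no change — [yuhetnuvo]
  2 Syncope: [yuhetnuvo] → [yhetnvo]
  result: [yhetnvo]
Order 2 then 1:
  2 Syncope: [yuhetnuvo] → [yhetnvo]
  1 Nasal Place Assimilation: [yhetnvo] → [yhetmvo]
  result: [yhetmvo]

2 then 1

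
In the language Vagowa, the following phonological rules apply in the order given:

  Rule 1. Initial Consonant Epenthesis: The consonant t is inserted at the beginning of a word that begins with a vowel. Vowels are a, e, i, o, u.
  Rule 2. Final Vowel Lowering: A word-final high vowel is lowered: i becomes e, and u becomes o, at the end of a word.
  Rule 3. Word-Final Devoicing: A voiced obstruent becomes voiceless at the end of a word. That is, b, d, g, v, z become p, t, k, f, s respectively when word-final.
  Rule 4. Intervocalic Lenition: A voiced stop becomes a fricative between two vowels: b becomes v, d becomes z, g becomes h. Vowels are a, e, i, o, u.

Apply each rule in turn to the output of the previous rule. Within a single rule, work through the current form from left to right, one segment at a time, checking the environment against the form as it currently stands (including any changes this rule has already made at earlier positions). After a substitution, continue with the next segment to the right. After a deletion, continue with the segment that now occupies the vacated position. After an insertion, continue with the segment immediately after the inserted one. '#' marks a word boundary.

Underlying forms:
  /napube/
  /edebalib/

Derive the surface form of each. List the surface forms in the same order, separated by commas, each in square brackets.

/napube/:
  Rule 1 Initial Consonant Epenthesis: no change — [napube]
  Rule 2 Final Vowel Lowering: no change — [napube]
  Rule 3 Word-Final Devoicing: no change — [napube]
  Rule 4 Intervocalic Lenition: [napube] → [napuve]
/edebalib/:
  Rule 1 Initial Consonant Epenthesis: [edebalib] → [tedebalib]
  Rule 2 Final Vowel Lowering: no change — [tedebalib]
  Rule 3 Word-Final Devoicing: [tedebalib] → [tedebalip]
  Rule 4 Intervocalic Lenition: [tedebalip] → [tezevalip]

[napuve], [tezevalip]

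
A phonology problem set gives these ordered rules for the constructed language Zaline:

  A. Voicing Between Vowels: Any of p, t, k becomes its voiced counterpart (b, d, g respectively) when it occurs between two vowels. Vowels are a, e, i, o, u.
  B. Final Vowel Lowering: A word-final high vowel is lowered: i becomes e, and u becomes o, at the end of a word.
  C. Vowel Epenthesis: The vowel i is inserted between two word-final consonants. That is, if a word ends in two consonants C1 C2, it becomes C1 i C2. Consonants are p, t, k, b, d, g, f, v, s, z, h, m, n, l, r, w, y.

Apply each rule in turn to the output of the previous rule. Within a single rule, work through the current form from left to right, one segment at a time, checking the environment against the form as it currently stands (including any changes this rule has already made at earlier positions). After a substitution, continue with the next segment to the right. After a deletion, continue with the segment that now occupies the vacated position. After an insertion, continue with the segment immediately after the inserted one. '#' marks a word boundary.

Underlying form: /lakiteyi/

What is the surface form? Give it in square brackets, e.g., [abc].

A Voicing Between Vowels: [lakiteyi] → [lagideyi]
B Final Vowel Lowering: [lagideyi] → [lagideye]
C Vowel Epenthesis: no change — [lagideye]

[lagideye]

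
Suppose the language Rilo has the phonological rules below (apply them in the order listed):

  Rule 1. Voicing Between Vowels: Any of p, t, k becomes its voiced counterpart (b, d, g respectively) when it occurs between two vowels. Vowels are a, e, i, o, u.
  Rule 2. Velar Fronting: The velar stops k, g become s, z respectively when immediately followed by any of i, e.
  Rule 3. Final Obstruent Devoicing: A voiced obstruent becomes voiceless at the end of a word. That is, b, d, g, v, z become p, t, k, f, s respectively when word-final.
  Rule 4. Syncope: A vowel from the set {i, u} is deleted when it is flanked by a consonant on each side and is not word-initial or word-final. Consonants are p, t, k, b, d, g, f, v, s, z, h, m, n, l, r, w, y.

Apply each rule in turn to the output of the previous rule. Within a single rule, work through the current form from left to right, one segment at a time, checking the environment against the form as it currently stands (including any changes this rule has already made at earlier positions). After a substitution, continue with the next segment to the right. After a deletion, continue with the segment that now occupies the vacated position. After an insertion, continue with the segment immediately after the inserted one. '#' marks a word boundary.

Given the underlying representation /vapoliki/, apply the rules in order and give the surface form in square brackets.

Rule 1 Voicing Between Vowels: [vapoliki] → [vaboligi]
Rule 2 Velar Fronting: [vaboligi] → [vabolizi]
Rule 3 Final Obstruent Devoicing: no change — [vabolizi]
Rule 4 Syncope: [vabolizi] → [vabolzi]

[vabolzi]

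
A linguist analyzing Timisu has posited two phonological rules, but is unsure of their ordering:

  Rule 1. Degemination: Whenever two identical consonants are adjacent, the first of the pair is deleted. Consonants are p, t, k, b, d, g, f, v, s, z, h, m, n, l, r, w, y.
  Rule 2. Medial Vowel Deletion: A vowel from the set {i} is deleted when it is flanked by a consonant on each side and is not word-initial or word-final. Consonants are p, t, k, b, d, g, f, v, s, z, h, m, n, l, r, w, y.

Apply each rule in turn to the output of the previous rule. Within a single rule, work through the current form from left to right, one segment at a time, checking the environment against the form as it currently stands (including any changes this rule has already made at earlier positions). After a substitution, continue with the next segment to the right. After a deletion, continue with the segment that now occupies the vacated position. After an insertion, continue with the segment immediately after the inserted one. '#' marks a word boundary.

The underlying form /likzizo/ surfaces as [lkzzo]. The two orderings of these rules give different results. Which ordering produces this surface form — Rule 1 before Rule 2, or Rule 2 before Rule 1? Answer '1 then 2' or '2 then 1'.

Order 1 then 2:
  1 Degemination: no change — [likzizo]
  2 Medial Vowel Deletion: [likzizo] → [lkzzo]
  result: [lkzzo]
Order 2 then 1:
  2 Medial Vowel Deletion: [likzizo] → [lkzzo]
  1 Degemination: [lkzzo] → [lkzo]
  result: [lkzo]

1 then 2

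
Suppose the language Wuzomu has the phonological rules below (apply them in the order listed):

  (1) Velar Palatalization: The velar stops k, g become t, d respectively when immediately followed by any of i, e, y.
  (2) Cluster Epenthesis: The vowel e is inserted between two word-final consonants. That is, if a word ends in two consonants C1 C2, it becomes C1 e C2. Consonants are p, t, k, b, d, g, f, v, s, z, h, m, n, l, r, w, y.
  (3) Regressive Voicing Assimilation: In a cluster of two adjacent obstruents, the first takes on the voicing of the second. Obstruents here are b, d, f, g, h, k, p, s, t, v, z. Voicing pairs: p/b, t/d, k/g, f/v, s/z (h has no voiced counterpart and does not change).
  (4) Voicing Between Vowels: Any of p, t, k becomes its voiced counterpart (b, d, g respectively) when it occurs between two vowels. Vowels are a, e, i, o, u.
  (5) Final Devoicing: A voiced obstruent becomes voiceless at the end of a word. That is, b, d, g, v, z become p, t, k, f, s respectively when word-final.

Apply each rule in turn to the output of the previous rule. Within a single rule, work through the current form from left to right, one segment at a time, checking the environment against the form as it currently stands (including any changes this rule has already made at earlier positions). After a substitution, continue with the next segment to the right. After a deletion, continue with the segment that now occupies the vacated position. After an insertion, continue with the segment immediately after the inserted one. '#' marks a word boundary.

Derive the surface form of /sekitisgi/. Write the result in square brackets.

[sedidizdi]

(1) Velar Palatalization: [sekitisgi] → [setitisdi]
(2) Cluster Epenthesis: no change — [setitisdi]
(3) Regressive Voicing Assimilation: [setitisdi] → [setitizdi]
(4) Voicing Between Vowels: [setitizdi] → [sedidizdi]
(5) Final Devoicing: no change — [sedidizdi]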